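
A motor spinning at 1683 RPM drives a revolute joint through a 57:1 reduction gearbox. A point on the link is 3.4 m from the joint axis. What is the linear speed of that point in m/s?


omega_motor = 1683 * 2*pi/60 = 176.2433 rad/s
omega_joint = omega_motor / 57 = 3.092 rad/s
v = omega_joint * r = 3.092 * 3.4
= 10.5128 m/s


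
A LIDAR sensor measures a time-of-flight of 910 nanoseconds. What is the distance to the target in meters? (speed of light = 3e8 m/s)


tof = 910 ns = 9.1e-07 s
dist = c * tof / 2
= 3e8 * 9.1e-07 / 2
= 136.5 m


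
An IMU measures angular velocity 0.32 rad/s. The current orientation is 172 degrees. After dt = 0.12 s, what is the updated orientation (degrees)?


delta_theta = w * dt = 0.32 * 0.12 = 0.0384 rad
= 2.2002 deg
theta_new = 172 + 2.2002 = 174.2002 deg


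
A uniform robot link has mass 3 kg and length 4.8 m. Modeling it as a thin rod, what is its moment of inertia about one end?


I = (1/3) * m * L^2
= (1/3) * 3 * 4.8^2
= 0.333333 * 3 * 23.04
= 23.04 kg*m^2


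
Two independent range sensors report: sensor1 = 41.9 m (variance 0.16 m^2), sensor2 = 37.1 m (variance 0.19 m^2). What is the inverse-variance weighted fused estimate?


w1 = (1/var1) / (1/var1 + 1/var2)
   = 6.25 / (6.25 + 5.2632) = 0.5429
w2 = 1 - w1 = 0.4571
fused = w1*s1 + w2*s2 = 22.7457 + 16.96
= 39.7057 m


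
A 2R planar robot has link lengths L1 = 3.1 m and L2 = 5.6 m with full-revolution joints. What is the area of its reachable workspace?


r_max = L1 + L2 = 8.7 m
r_min = |L1 - L2| = 2.5 m
Area = pi*(r_max^2 - r_min^2)
= pi*(75.69 - 6.25)
= pi * 69.44
= 218.1522 m^2


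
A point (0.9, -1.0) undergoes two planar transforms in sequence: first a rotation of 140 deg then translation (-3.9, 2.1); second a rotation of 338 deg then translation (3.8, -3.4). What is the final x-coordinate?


After transform 1:
x1 = cos(140)*0.9 - sin(140)*-1.0 + -3.9 = -3.9467
y1 = sin(140)*0.9 + cos(140)*-1.0 + 2.1 = 3.4446
After transform 2:
x2 = cos(338)*-3.9467 - sin(338)*3.4446 + 3.8
= 1.4311


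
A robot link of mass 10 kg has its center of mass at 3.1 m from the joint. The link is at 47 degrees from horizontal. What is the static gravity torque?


tau = m*g*L*cos(angle)
= 10 * 9.81 * 3.1 * cos(47 deg)
= 10 * 9.81 * 3.1 * 0.682
= 207.4025 Nm


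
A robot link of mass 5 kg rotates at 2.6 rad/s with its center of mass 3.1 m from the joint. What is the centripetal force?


F = m * omega^2 * r
= 5 * 2.6^2 * 3.1
= 5 * 6.76 * 3.1
= 104.78 N


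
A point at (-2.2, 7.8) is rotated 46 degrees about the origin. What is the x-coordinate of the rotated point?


x' = x*cos(theta) - y*sin(theta)
cos(46 deg) = 0.6947, sin(46 deg) = 0.7193
x' = -2.2 * 0.6947 - 7.8 * 0.7193
= -1.5282 - 5.6109
= -7.1391


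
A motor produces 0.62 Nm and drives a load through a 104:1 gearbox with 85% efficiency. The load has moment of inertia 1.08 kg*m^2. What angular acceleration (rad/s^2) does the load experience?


tau_out = tau_motor * N * eta
= 0.62 * 104 * 0.85 = 54.808 Nm
alpha = tau_out / I = 54.808 / 1.08
= 50.7481 rad/s^2


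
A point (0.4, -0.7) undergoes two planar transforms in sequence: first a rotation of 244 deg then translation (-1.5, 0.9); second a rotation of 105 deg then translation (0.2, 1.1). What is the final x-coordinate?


After transform 1:
x1 = cos(244)*0.4 - sin(244)*-0.7 + -1.5 = -2.3045
y1 = sin(244)*0.4 + cos(244)*-0.7 + 0.9 = 0.8473
After transform 2:
x2 = cos(105)*-2.3045 - sin(105)*0.8473 + 0.2
= -0.022


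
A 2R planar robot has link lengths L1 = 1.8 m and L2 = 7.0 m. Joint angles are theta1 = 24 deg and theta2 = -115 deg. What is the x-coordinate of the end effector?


Convert angles to radians: theta1 = 0.4189, theta2 = -2.0071
x = L1*cos(theta1) + L2*cos(theta1+theta2)
x = 1.6444 + -0.1222
x = 1.5222


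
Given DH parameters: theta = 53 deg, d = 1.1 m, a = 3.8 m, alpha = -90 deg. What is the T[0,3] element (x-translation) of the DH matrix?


T[0,3] = a * cos(theta)
= 3.8 * cos(53 deg)
= 3.8 * 0.6018
= 2.2869


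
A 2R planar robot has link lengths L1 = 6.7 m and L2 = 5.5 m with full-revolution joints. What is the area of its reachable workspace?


r_max = L1 + L2 = 12.2 m
r_min = |L1 - L2| = 1.2 m
Area = pi*(r_max^2 - r_min^2)
= pi*(148.84 - 1.44)
= pi * 147.4
= 463.0708 m^2


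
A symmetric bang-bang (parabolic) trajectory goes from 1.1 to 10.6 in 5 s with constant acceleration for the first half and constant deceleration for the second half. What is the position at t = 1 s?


Symmetric rest-to-rest: each phase covers (pf-p0)/2 in time T/2. 0.5*a*(T/2)^2 = (pf-p0)/2 => a = 4*(pf-p0)/T^2
a = 4*(10.6-1.1)/5^2 = 1.52
t = 1 is in the acceleration phase (t <= T/2).
p = p0 + 0.5*a*t^2 = 1.1 + 0.5*1.52*1^2
= 1.86


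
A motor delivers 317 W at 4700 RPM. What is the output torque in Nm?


omega = 4700 * 2*pi/60 = 492.1828 rad/s
tau = P / omega = 317 / 492.1828
= 0.6441 Nm


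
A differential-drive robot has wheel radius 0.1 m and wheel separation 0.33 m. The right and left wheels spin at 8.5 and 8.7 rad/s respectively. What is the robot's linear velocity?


vR = r*wR = 0.1*8.5 = 0.85 m/s
vL = r*wL = 0.1*8.7 = 0.87 m/s
v = (vR+vL)/2 = 0.86 m/s
omega = (vR-vL)/L = -0.0606 rad/s
linear velocity = 0.86 m/s


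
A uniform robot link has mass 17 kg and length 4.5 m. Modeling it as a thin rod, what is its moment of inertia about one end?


I = (1/3) * m * L^2
= (1/3) * 17 * 4.5^2
= 0.333333 * 17 * 20.25
= 114.75 kg*m^2


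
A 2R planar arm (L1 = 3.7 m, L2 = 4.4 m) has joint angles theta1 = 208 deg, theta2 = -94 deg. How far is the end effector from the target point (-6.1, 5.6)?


End effector via forward kinematics:
x = L1*cos(t1) + L2*cos(t1+t2) = -5.0565
y = L1*sin(t1) + L2*sin(t1+t2) = 2.2826
Distance to target:
d = sqrt((-6.1 - -5.0565)^2 + (5.6 - 2.2826)^2)
= sqrt(1.0888 + 11.0054)
= 3.4777 m


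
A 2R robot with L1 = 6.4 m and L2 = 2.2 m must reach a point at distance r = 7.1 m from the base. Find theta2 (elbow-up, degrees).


cos(theta2) = (r^2 - L1^2 - L2^2) / (2*L1*L2)
cos(theta2) = (50.41 - 40.96 - 4.84) / 28.16
cos(theta2) = 0.163707
theta2 = 80.5778 degrees


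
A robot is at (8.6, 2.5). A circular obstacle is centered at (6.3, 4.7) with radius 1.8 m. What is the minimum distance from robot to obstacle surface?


center_dist = sqrt((8.6-6.3)^2 + (2.5-4.7)^2)
= sqrt(5.29 + 4.84)
= 3.1828
min_dist = center_dist - radius = 3.1828 - 1.8 = 1.3828 m


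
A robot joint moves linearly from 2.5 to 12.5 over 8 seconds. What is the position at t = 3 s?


s = t/T = 3/8 = 0.375
p(t) = p0 + (pf-p0)*s
= 2.5 + (12.5 - 2.5) * 0.375
= 6.25


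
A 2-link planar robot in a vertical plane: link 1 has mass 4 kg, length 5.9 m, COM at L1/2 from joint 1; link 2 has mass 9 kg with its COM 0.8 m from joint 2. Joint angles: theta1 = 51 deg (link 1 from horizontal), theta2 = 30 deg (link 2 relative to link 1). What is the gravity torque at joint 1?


Horizontal distance from joint 1 to link-1 COM:
  x_c1 = (L1/2)*cos(t1) = 2.95 * 0.6293 = 1.8565 m
Horizontal distance from joint 1 to link-2 COM:
  x_c2 = L1*cos(t1) + Lc2*cos(t1+t2)
       = 5.9*0.6293 + 0.8*0.1564 = 3.8381 m
tau1 = m1*g*x_c1 + m2*g*x_c2
     = 4*9.81*1.8565 + 9*9.81*3.8381
     = 72.8489 + 338.8692
     = 411.7181 Nm


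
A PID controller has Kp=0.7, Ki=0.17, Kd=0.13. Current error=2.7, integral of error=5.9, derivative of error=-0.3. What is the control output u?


u = Kp*e + Ki*int(e) + Kd*de/dt
= 0.7*2.7 + 0.17*5.9 + 0.13*(-0.3)
= 1.89 + 1.003 + -0.039
= 2.854


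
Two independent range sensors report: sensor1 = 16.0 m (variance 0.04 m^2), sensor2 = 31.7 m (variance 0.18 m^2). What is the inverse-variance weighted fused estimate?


w1 = (1/var1) / (1/var1 + 1/var2)
   = 25.0 / (25.0 + 5.5556) = 0.8182
w2 = 1 - w1 = 0.1818
fused = w1*s1 + w2*s2 = 13.0909 + 5.7636
= 18.8545 m


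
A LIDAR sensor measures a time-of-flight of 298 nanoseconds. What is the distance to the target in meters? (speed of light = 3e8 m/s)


tof = 298 ns = 2.98e-07 s
dist = c * tof / 2
= 3e8 * 2.98e-07 / 2
= 44.7 m


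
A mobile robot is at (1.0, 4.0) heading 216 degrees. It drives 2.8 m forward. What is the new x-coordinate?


x_new = x0 + d*cos(theta)
= 1.0 + 2.8*cos(216)
= 1.0 + -2.2652
= -1.2652


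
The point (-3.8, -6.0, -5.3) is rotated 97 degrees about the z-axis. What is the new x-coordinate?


Rotation about z-axis: x' = x*cos(theta) - y*sin(theta)
= -3.8 * -0.1219 - -6.0 * 0.9925
= 6.4184


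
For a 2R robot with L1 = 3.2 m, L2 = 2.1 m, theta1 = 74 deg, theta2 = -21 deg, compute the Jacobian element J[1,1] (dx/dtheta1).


J[1,1] = -L1*sin(t1) - L2*sin(t1+t2)
= -3.2*sin(74) - 2.1*sin(53)
= -4.7532


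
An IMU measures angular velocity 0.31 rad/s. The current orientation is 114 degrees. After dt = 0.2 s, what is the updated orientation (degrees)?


delta_theta = w * dt = 0.31 * 0.2 = 0.062 rad
= 3.5523 deg
theta_new = 114 + 3.5523 = 117.5523 deg


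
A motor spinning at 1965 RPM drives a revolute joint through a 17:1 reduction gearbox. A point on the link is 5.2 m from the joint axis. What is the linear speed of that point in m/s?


omega_motor = 1965 * 2*pi/60 = 205.7743 rad/s
omega_joint = omega_motor / 17 = 12.1044 rad/s
v = omega_joint * r = 12.1044 * 5.2
= 62.9427 m/s


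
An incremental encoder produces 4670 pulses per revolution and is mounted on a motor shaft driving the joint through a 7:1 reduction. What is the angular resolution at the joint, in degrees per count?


counts per rev = 4670
effective counts at joint = 4670 * 7 = 32690
resolution = 360 / 32690
= 0.011 deg/count


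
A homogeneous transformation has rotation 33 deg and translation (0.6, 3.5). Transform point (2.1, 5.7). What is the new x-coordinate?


x' = cos(theta)*px - sin(theta)*py + tx
= 0.8387*2.1 - 0.5446*5.7 + 0.6
= -0.7432


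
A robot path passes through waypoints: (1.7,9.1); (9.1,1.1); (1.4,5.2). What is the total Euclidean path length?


Segment lengths:
  seg1 = sqrt((7.4)^2 + (-8.0)^2) = 10.8977
  seg2 = sqrt((-7.7)^2 + (4.1)^2) = 8.7235
Total = 19.6212


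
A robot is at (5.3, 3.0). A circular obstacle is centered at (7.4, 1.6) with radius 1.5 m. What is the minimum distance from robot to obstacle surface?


center_dist = sqrt((5.3-7.4)^2 + (3.0-1.6)^2)
= sqrt(4.41 + 1.96)
= 2.5239
min_dist = center_dist - radius = 2.5239 - 1.5 = 1.0239 m


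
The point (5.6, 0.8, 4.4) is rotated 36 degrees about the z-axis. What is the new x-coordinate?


Rotation about z-axis: x' = x*cos(theta) - y*sin(theta)
= 5.6 * 0.809 - 0.8 * 0.5878
= 4.0603


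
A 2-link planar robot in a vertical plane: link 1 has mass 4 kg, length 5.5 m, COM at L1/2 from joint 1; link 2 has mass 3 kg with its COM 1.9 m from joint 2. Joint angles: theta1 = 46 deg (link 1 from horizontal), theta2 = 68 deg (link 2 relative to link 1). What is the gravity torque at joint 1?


Horizontal distance from joint 1 to link-1 COM:
  x_c1 = (L1/2)*cos(t1) = 2.75 * 0.6947 = 1.9103 m
Horizontal distance from joint 1 to link-2 COM:
  x_c2 = L1*cos(t1) + Lc2*cos(t1+t2)
       = 5.5*0.6947 + 1.9*-0.4067 = 3.0478 m
tau1 = m1*g*x_c1 + m2*g*x_c2
     = 4*9.81*1.9103 + 3*9.81*3.0478
     = 74.9606 + 89.6974
     = 164.658 Nm


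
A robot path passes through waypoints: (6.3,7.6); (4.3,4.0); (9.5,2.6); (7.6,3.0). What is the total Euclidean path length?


Segment lengths:
  seg1 = sqrt((-2.0)^2 + (-3.6)^2) = 4.1183
  seg2 = sqrt((5.2)^2 + (-1.4)^2) = 5.3852
  seg3 = sqrt((-1.9)^2 + (0.4)^2) = 1.9416
Total = 11.4451


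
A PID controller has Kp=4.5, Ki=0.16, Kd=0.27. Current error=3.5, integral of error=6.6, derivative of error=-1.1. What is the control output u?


u = Kp*e + Ki*int(e) + Kd*de/dt
= 4.5*3.5 + 0.16*6.6 + 0.27*(-1.1)
= 15.75 + 1.056 + -0.297
= 16.509


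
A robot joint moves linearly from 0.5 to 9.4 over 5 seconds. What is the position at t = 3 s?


s = t/T = 3/5 = 0.6
p(t) = p0 + (pf-p0)*s
= 0.5 + (9.4 - 0.5) * 0.6
= 5.84


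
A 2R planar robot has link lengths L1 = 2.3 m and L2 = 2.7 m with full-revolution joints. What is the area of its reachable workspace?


r_max = L1 + L2 = 5.0 m
r_min = |L1 - L2| = 0.4 m
Area = pi*(r_max^2 - r_min^2)
= pi*(25.0 - 0.16)
= pi * 24.84
= 78.0372 m^2


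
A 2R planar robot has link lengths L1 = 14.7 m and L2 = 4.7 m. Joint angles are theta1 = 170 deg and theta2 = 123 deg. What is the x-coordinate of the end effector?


Convert angles to radians: theta1 = 2.9671, theta2 = 2.1468
x = L1*cos(theta1) + L2*cos(theta1+theta2)
x = -14.4767 + 1.8364
x = -12.6402


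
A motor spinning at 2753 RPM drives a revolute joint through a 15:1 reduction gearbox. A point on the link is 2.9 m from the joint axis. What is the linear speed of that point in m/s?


omega_motor = 2753 * 2*pi/60 = 288.2935 rad/s
omega_joint = omega_motor / 15 = 19.2196 rad/s
v = omega_joint * r = 19.2196 * 2.9
= 55.7367 m/s


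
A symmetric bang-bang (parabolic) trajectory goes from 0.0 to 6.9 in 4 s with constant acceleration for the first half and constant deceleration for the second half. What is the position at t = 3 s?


Symmetric rest-to-rest: each phase covers (pf-p0)/2 in time T/2. 0.5*a*(T/2)^2 = (pf-p0)/2 => a = 4*(pf-p0)/T^2
a = 4*(6.9-0.0)/4^2 = 1.725
t = 3 is in the deceleration phase (t > T/2).
p = pf - 0.5*a*(T-t)^2 = 6.9 - 0.5*1.725*1^2
= 6.0375


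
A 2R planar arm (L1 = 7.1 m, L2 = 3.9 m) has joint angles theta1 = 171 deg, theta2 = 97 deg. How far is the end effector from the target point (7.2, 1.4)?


End effector via forward kinematics:
x = L1*cos(t1) + L2*cos(t1+t2) = -7.1487
y = L1*sin(t1) + L2*sin(t1+t2) = -2.7869
Distance to target:
d = sqrt((7.2 - -7.1487)^2 + (1.4 - -2.7869)^2)
= sqrt(205.8851 + 17.5305)
= 14.9471 m


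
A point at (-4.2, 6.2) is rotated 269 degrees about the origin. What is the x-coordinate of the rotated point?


x' = x*cos(theta) - y*sin(theta)
cos(269 deg) = -0.0175, sin(269 deg) = -0.9998
x' = -4.2 * -0.0175 - 6.2 * -0.9998
= 0.0733 - -6.1991
= 6.2724


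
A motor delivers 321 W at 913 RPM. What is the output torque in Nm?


omega = 913 * 2*pi/60 = 95.6091 rad/s
tau = P / omega = 321 / 95.6091
= 3.3574 Nm


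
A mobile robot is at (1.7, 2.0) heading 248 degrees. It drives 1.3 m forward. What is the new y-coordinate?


y_new = y0 + d*sin(theta)
= 2.0 + 1.3*sin(248)
= 2.0 + -1.2053
= 0.7947


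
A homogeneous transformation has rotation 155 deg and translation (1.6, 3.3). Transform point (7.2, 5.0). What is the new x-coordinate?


x' = cos(theta)*px - sin(theta)*py + tx
= -0.9063*7.2 - 0.4226*5.0 + 1.6
= -7.0385


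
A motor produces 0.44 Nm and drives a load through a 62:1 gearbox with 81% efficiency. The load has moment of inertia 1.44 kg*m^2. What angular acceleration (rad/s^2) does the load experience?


tau_out = tau_motor * N * eta
= 0.44 * 62 * 0.81 = 22.0968 Nm
alpha = tau_out / I = 22.0968 / 1.44
= 15.345 rad/s^2


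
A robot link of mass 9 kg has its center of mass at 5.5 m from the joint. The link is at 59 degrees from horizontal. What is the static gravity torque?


tau = m*g*L*cos(angle)
= 9 * 9.81 * 5.5 * cos(59 deg)
= 9 * 9.81 * 5.5 * 0.515
= 250.0999 Nm


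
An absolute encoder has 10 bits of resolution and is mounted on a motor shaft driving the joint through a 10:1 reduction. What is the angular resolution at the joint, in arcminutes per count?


counts = 2^10 = 1024
effective counts at joint = 1024 * 10 = 10240
resolution = 360*60 / 10240
= 2.1094 arcmin/count


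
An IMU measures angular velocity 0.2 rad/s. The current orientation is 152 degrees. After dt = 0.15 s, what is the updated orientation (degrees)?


delta_theta = w * dt = 0.2 * 0.15 = 0.03 rad
= 1.7189 deg
theta_new = 152 + 1.7189 = 153.7189 deg


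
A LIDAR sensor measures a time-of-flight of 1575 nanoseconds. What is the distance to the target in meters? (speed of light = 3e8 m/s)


tof = 1575 ns = 1.575e-06 s
dist = c * tof / 2
= 3e8 * 1.575e-06 / 2
= 236.25 m


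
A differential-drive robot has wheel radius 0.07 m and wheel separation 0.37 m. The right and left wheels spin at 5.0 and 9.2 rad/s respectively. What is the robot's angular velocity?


vR = r*wR = 0.07*5.0 = 0.35 m/s
vL = r*wL = 0.07*9.2 = 0.644 m/s
v = (vR+vL)/2 = 0.497 m/s
omega = (vR-vL)/L = -0.7946 rad/s
angular velocity = -0.7946 rad/s


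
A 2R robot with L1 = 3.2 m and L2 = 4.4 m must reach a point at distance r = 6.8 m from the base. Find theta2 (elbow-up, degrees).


cos(theta2) = (r^2 - L1^2 - L2^2) / (2*L1*L2)
cos(theta2) = (46.24 - 10.24 - 19.36) / 28.16
cos(theta2) = 0.590909
theta2 = 53.7785 degrees


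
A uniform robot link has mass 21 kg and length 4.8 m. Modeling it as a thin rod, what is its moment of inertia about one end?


I = (1/3) * m * L^2
= (1/3) * 21 * 4.8^2
= 0.333333 * 21 * 23.04
= 161.28 kg*m^2


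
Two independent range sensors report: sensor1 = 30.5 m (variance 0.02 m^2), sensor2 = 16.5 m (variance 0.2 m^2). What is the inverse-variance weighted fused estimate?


w1 = (1/var1) / (1/var1 + 1/var2)
   = 50.0 / (50.0 + 5.0) = 0.9091
w2 = 1 - w1 = 0.0909
fused = w1*s1 + w2*s2 = 27.7273 + 1.5
= 29.2273 m


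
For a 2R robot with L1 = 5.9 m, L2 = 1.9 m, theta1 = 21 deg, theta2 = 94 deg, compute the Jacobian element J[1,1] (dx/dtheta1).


J[1,1] = -L1*sin(t1) - L2*sin(t1+t2)
= -5.9*sin(21) - 1.9*sin(115)
= -3.8364


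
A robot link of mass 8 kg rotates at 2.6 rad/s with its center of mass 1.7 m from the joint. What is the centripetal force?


F = m * omega^2 * r
= 8 * 2.6^2 * 1.7
= 8 * 6.76 * 1.7
= 91.936 N


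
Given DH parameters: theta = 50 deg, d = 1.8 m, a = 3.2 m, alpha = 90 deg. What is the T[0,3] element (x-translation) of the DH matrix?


T[0,3] = a * cos(theta)
= 3.2 * cos(50 deg)
= 3.2 * 0.6428
= 2.0569


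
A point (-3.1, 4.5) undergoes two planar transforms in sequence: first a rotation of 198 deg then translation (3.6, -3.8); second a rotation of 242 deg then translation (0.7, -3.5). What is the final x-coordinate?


After transform 1:
x1 = cos(198)*-3.1 - sin(198)*4.5 + 3.6 = 7.9389
y1 = sin(198)*-3.1 + cos(198)*4.5 + -3.8 = -7.1218
After transform 2:
x2 = cos(242)*7.9389 - sin(242)*-7.1218 + 0.7
= -9.3152


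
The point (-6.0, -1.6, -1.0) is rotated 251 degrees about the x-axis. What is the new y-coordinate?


Rotation about x-axis: y' = y*cos(theta) - z*sin(theta)
= -1.6 * -0.3256 - -1.0 * -0.9455
= -0.4246


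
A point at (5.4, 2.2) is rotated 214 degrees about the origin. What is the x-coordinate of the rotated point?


x' = x*cos(theta) - y*sin(theta)
cos(214 deg) = -0.829, sin(214 deg) = -0.5592
x' = 5.4 * -0.829 - 2.2 * -0.5592
= -4.4768 - -1.2302
= -3.2466


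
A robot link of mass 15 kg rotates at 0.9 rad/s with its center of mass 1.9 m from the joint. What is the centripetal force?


F = m * omega^2 * r
= 15 * 0.9^2 * 1.9
= 15 * 0.81 * 1.9
= 23.085 N


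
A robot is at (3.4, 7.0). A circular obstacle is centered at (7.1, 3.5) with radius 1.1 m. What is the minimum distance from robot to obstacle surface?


center_dist = sqrt((3.4-7.1)^2 + (7.0-3.5)^2)
= sqrt(13.69 + 12.25)
= 5.0931
min_dist = center_dist - radius = 5.0931 - 1.1 = 3.9931 m


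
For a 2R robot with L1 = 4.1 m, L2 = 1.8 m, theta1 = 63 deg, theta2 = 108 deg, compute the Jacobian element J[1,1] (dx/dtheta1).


J[1,1] = -L1*sin(t1) - L2*sin(t1+t2)
= -4.1*sin(63) - 1.8*sin(171)
= -3.9347


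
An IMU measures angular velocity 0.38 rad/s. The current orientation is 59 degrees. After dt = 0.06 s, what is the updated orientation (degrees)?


delta_theta = w * dt = 0.38 * 0.06 = 0.0228 rad
= 1.3063 deg
theta_new = 59 + 1.3063 = 60.3063 deg


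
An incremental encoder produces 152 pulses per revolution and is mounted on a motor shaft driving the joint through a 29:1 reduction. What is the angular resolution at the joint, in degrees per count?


counts per rev = 152
effective counts at joint = 152 * 29 = 4408
resolution = 360 / 4408
= 0.0817 deg/count


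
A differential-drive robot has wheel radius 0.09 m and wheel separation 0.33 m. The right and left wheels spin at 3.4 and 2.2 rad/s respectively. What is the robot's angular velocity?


vR = r*wR = 0.09*3.4 = 0.306 m/s
vL = r*wL = 0.09*2.2 = 0.198 m/s
v = (vR+vL)/2 = 0.252 m/s
omega = (vR-vL)/L = 0.3273 rad/s
angular velocity = 0.3273 rad/s


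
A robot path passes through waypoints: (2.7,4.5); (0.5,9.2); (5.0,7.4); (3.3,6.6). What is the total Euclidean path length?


Segment lengths:
  seg1 = sqrt((-2.2)^2 + (4.7)^2) = 5.1894
  seg2 = sqrt((4.5)^2 + (-1.8)^2) = 4.8466
  seg3 = sqrt((-1.7)^2 + (-0.8)^2) = 1.8788
Total = 11.9149


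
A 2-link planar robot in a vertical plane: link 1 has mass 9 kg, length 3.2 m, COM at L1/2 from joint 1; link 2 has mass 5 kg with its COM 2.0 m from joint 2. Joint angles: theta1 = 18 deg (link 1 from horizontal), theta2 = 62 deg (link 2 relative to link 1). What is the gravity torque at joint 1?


Horizontal distance from joint 1 to link-1 COM:
  x_c1 = (L1/2)*cos(t1) = 1.6 * 0.9511 = 1.5217 m
Horizontal distance from joint 1 to link-2 COM:
  x_c2 = L1*cos(t1) + Lc2*cos(t1+t2)
       = 3.2*0.9511 + 2.0*0.1736 = 3.3907 m
tau1 = m1*g*x_c1 + m2*g*x_c2
     = 9*9.81*1.5217 + 5*9.81*3.3907
     = 134.35 + 166.3127
     = 300.6628 Nm


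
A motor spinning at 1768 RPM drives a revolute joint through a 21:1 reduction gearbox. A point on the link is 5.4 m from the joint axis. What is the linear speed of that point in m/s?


omega_motor = 1768 * 2*pi/60 = 185.1445 rad/s
omega_joint = omega_motor / 21 = 8.8164 rad/s
v = omega_joint * r = 8.8164 * 5.4
= 47.6086 m/s


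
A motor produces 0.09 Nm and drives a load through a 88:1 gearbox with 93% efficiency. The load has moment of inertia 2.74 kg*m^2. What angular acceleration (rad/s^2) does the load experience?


tau_out = tau_motor * N * eta
= 0.09 * 88 * 0.93 = 7.3656 Nm
alpha = tau_out / I = 7.3656 / 2.74
= 2.6882 rad/s^2


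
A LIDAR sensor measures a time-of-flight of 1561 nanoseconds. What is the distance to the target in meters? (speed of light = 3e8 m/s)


tof = 1561 ns = 1.561e-06 s
dist = c * tof / 2
= 3e8 * 1.561e-06 / 2
= 234.15 m


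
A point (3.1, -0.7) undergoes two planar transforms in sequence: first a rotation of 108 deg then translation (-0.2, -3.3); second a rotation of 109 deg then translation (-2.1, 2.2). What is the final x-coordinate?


After transform 1:
x1 = cos(108)*3.1 - sin(108)*-0.7 + -0.2 = -0.4922
y1 = sin(108)*3.1 + cos(108)*-0.7 + -3.3 = -0.1354
After transform 2:
x2 = cos(109)*-0.4922 - sin(109)*-0.1354 + -2.1
= -1.8117


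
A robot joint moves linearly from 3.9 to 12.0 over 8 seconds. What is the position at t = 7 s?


s = t/T = 7/8 = 0.875
p(t) = p0 + (pf-p0)*s
= 3.9 + (12.0 - 3.9) * 0.875
= 10.9875


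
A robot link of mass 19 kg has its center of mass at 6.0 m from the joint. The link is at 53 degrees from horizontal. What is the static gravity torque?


tau = m*g*L*cos(angle)
= 19 * 9.81 * 6.0 * cos(53 deg)
= 19 * 9.81 * 6.0 * 0.6018
= 673.0338 Nm


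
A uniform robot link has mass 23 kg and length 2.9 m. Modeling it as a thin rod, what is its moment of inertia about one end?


I = (1/3) * m * L^2
= (1/3) * 23 * 2.9^2
= 0.333333 * 23 * 8.41
= 64.4767 kg*m^2


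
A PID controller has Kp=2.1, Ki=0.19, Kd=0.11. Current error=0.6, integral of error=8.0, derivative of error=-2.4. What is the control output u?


u = Kp*e + Ki*int(e) + Kd*de/dt
= 2.1*0.6 + 0.19*8.0 + 0.11*(-2.4)
= 1.26 + 1.52 + -0.264
= 2.516


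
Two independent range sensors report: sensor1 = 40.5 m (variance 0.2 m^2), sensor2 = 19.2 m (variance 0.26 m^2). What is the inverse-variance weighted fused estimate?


w1 = (1/var1) / (1/var1 + 1/var2)
   = 5.0 / (5.0 + 3.8462) = 0.5652
w2 = 1 - w1 = 0.4348
fused = w1*s1 + w2*s2 = 22.8913 + 8.3478
= 31.2391 m


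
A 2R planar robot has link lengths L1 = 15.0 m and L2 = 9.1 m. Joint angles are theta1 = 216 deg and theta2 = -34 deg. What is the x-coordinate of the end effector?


Convert angles to radians: theta1 = 3.7699, theta2 = -0.5934
x = L1*cos(theta1) + L2*cos(theta1+theta2)
x = -12.1353 + -9.0945
x = -21.2297


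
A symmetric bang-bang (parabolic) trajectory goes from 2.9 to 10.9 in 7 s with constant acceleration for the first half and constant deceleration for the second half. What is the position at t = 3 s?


Symmetric rest-to-rest: each phase covers (pf-p0)/2 in time T/2. 0.5*a*(T/2)^2 = (pf-p0)/2 => a = 4*(pf-p0)/T^2
a = 4*(10.9-2.9)/7^2 = 0.6531
t = 3 is in the acceleration phase (t <= T/2).
p = p0 + 0.5*a*t^2 = 2.9 + 0.5*0.6531*3^2
= 5.8388


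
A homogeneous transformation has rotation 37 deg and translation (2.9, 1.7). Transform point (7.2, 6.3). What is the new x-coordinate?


x' = cos(theta)*px - sin(theta)*py + tx
= 0.7986*7.2 - 0.6018*6.3 + 2.9
= 4.8587


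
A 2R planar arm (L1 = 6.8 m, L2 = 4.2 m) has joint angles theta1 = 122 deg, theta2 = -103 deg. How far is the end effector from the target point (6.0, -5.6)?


End effector via forward kinematics:
x = L1*cos(t1) + L2*cos(t1+t2) = 0.3677
y = L1*sin(t1) + L2*sin(t1+t2) = 7.1341
Distance to target:
d = sqrt((6.0 - 0.3677)^2 + (-5.6 - 7.1341)^2)
= sqrt(31.7225 + 162.1576)
= 13.9241 m


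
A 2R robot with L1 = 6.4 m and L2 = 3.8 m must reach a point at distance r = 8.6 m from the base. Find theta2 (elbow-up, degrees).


cos(theta2) = (r^2 - L1^2 - L2^2) / (2*L1*L2)
cos(theta2) = (73.96 - 40.96 - 14.44) / 48.64
cos(theta2) = 0.381579
theta2 = 67.5685 degrees


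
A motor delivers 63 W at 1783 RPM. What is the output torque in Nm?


omega = 1783 * 2*pi/60 = 186.7153 rad/s
tau = P / omega = 63 / 186.7153
= 0.3374 Nm


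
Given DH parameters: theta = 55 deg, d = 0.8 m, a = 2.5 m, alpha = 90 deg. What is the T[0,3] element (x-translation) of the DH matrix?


T[0,3] = a * cos(theta)
= 2.5 * cos(55 deg)
= 2.5 * 0.5736
= 1.4339


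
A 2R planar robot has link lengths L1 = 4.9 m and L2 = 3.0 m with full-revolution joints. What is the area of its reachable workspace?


r_max = L1 + L2 = 7.9 m
r_min = |L1 - L2| = 1.9 m
Area = pi*(r_max^2 - r_min^2)
= pi*(62.41 - 3.61)
= pi * 58.8
= 184.7256 m^2


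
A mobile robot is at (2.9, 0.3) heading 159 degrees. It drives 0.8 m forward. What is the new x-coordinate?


x_new = x0 + d*cos(theta)
= 2.9 + 0.8*cos(159)
= 2.9 + -0.7469
= 2.1531


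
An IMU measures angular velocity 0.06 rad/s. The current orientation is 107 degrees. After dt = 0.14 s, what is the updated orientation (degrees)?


delta_theta = w * dt = 0.06 * 0.14 = 0.0084 rad
= 0.4813 deg
theta_new = 107 + 0.4813 = 107.4813 deg


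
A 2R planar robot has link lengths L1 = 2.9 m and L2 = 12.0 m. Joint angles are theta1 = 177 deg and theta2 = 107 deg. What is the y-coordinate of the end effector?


Convert angles to radians: theta1 = 3.0892, theta2 = 1.8675
y = L1*sin(theta1) + L2*sin(theta1+theta2)
y = 0.1518 + -11.6435
y = -11.4918


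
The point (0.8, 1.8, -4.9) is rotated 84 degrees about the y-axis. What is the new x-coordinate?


Rotation about y-axis: x' = x*cos(theta) + z*sin(theta)
= 0.8 * 0.1045 + -4.9 * 0.9945
= -4.7895


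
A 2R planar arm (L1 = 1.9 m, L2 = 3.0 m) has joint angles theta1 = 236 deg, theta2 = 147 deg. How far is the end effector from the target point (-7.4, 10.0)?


End effector via forward kinematics:
x = L1*cos(t1) + L2*cos(t1+t2) = 1.699
y = L1*sin(t1) + L2*sin(t1+t2) = -0.403
Distance to target:
d = sqrt((-7.4 - 1.699)^2 + (10.0 - -0.403)^2)
= sqrt(82.7927 + 108.222)
= 13.8208 m


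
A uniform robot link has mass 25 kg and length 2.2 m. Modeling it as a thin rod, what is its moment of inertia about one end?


I = (1/3) * m * L^2
= (1/3) * 25 * 2.2^2
= 0.333333 * 25 * 4.84
= 40.3333 kg*m^2


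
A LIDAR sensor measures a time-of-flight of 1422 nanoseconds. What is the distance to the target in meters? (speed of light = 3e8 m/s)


tof = 1422 ns = 1.422e-06 s
dist = c * tof / 2
= 3e8 * 1.422e-06 / 2
= 213.3 m


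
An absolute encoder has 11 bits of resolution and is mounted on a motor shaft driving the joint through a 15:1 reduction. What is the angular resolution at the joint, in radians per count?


counts = 2^11 = 2048
effective counts at joint = 2048 * 15 = 30720
resolution = 2*pi / 30720
= 2.0453e-04 rad/count


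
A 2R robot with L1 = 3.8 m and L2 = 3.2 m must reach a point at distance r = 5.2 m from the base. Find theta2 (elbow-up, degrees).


cos(theta2) = (r^2 - L1^2 - L2^2) / (2*L1*L2)
cos(theta2) = (27.04 - 14.44 - 10.24) / 24.32
cos(theta2) = 0.097039
theta2 = 84.4313 degrees


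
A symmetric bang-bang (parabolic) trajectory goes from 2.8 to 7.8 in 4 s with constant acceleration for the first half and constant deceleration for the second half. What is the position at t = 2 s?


Symmetric rest-to-rest: each phase covers (pf-p0)/2 in time T/2. 0.5*a*(T/2)^2 = (pf-p0)/2 => a = 4*(pf-p0)/T^2
a = 4*(7.8-2.8)/4^2 = 1.25
t = 2 is in the acceleration phase (t <= T/2).
p = p0 + 0.5*a*t^2 = 2.8 + 0.5*1.25*2^2
= 5.3


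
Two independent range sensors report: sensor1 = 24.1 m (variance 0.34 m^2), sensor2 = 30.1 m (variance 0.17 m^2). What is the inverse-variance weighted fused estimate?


w1 = (1/var1) / (1/var1 + 1/var2)
   = 2.9412 / (2.9412 + 5.8824) = 0.3333
w2 = 1 - w1 = 0.6667
fused = w1*s1 + w2*s2 = 8.0333 + 20.0667
= 28.1 m


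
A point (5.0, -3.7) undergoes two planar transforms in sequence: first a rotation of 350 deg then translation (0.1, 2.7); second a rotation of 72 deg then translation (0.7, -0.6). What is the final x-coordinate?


After transform 1:
x1 = cos(350)*5.0 - sin(350)*-3.7 + 0.1 = 4.3815
y1 = sin(350)*5.0 + cos(350)*-3.7 + 2.7 = -1.812
After transform 2:
x2 = cos(72)*4.3815 - sin(72)*-1.812 + 0.7
= 3.7773


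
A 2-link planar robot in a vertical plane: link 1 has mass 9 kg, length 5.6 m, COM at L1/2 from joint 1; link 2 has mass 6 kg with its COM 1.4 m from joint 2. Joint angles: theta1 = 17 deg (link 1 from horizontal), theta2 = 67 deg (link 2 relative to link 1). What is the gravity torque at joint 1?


Horizontal distance from joint 1 to link-1 COM:
  x_c1 = (L1/2)*cos(t1) = 2.8 * 0.9563 = 2.6777 m
Horizontal distance from joint 1 to link-2 COM:
  x_c2 = L1*cos(t1) + Lc2*cos(t1+t2)
       = 5.6*0.9563 + 1.4*0.1045 = 5.5016 m
tau1 = m1*g*x_c1 + m2*g*x_c2
     = 9*9.81*2.6777 + 6*9.81*5.5016
     = 236.41 + 323.8269
     = 560.2369 Nm


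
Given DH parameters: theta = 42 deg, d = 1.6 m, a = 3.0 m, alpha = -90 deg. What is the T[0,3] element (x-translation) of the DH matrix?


T[0,3] = a * cos(theta)
= 3.0 * cos(42 deg)
= 3.0 * 0.7431
= 2.2294


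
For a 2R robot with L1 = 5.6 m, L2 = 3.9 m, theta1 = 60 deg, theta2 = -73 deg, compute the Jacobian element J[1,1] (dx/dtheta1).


J[1,1] = -L1*sin(t1) - L2*sin(t1+t2)
= -5.6*sin(60) - 3.9*sin(-13)
= -3.9724


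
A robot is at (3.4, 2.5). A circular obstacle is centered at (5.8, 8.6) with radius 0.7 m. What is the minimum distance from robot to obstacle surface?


center_dist = sqrt((3.4-5.8)^2 + (2.5-8.6)^2)
= sqrt(5.76 + 37.21)
= 6.5552
min_dist = center_dist - radius = 6.5552 - 0.7 = 5.8552 m


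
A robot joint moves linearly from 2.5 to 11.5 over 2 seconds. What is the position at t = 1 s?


s = t/T = 1/2 = 0.5
p(t) = p0 + (pf-p0)*s
= 2.5 + (11.5 - 2.5) * 0.5
= 7.0


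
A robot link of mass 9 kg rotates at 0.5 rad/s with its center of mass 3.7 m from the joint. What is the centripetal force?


F = m * omega^2 * r
= 9 * 0.5^2 * 3.7
= 9 * 0.25 * 3.7
= 8.325 N


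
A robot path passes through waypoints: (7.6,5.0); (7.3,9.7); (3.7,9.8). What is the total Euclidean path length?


Segment lengths:
  seg1 = sqrt((-0.3)^2 + (4.7)^2) = 4.7096
  seg2 = sqrt((-3.6)^2 + (0.1)^2) = 3.6014
Total = 8.311


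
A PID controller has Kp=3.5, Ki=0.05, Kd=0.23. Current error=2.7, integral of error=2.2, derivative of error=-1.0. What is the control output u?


u = Kp*e + Ki*int(e) + Kd*de/dt
= 3.5*2.7 + 0.05*2.2 + 0.23*(-1.0)
= 9.45 + 0.11 + -0.23
= 9.33


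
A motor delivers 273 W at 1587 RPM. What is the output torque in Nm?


omega = 1587 * 2*pi/60 = 166.1903 rad/s
tau = P / omega = 273 / 166.1903
= 1.6427 Nm


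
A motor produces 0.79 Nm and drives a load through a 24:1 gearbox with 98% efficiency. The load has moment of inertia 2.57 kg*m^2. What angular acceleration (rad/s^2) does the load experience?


tau_out = tau_motor * N * eta
= 0.79 * 24 * 0.98 = 18.5808 Nm
alpha = tau_out / I = 18.5808 / 2.57
= 7.2299 rad/s^2


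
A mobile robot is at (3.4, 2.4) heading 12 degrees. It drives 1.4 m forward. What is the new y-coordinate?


y_new = y0 + d*sin(theta)
= 2.4 + 1.4*sin(12)
= 2.4 + 0.2911
= 2.6911


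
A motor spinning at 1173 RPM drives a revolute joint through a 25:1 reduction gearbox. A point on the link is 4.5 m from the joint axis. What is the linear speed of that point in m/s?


omega_motor = 1173 * 2*pi/60 = 122.8363 rad/s
omega_joint = omega_motor / 25 = 4.9135 rad/s
v = omega_joint * r = 4.9135 * 4.5
= 22.1105 m/s


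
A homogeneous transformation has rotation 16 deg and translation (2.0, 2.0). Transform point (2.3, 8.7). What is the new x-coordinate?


x' = cos(theta)*px - sin(theta)*py + tx
= 0.9613*2.3 - 0.2756*8.7 + 2.0
= 1.8129


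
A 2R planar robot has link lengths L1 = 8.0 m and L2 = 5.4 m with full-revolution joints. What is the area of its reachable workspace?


r_max = L1 + L2 = 13.4 m
r_min = |L1 - L2| = 2.6 m
Area = pi*(r_max^2 - r_min^2)
= pi*(179.56 - 6.76)
= pi * 172.8
= 542.8672 m^2


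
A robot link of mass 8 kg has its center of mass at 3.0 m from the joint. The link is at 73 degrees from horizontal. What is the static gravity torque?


tau = m*g*L*cos(angle)
= 8 * 9.81 * 3.0 * cos(73 deg)
= 8 * 9.81 * 3.0 * 0.2924
= 68.836 Nm


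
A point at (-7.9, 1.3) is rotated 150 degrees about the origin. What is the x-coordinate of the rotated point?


x' = x*cos(theta) - y*sin(theta)
cos(150 deg) = -0.866, sin(150 deg) = 0.5
x' = -7.9 * -0.866 - 1.3 * 0.5
= 6.8416 - 0.65
= 6.1916


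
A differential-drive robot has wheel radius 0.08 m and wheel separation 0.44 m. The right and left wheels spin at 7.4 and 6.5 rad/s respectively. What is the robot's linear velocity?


vR = r*wR = 0.08*7.4 = 0.592 m/s
vL = r*wL = 0.08*6.5 = 0.52 m/s
v = (vR+vL)/2 = 0.556 m/s
omega = (vR-vL)/L = 0.1636 rad/s
linear velocity = 0.556 m/s


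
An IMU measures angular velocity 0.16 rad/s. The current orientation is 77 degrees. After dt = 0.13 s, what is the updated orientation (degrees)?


delta_theta = w * dt = 0.16 * 0.13 = 0.0208 rad
= 1.1918 deg
theta_new = 77 + 1.1918 = 78.1918 deg


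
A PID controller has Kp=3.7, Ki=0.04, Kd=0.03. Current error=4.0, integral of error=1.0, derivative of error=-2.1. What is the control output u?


u = Kp*e + Ki*int(e) + Kd*de/dt
= 3.7*4.0 + 0.04*1.0 + 0.03*(-2.1)
= 14.8 + 0.04 + -0.063
= 14.777


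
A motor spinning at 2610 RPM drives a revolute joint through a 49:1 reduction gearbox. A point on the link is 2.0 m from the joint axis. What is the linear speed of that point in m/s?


omega_motor = 2610 * 2*pi/60 = 273.3186 rad/s
omega_joint = omega_motor / 49 = 5.5779 rad/s
v = omega_joint * r = 5.5779 * 2.0
= 11.1559 m/s


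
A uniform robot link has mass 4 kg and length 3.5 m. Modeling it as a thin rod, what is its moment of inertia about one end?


I = (1/3) * m * L^2
= (1/3) * 4 * 3.5^2
= 0.333333 * 4 * 12.25
= 16.3333 kg*m^2


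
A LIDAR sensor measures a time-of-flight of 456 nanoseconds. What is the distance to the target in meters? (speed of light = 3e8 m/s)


tof = 456 ns = 4.56e-07 s
dist = c * tof / 2
= 3e8 * 4.56e-07 / 2
= 68.4 m


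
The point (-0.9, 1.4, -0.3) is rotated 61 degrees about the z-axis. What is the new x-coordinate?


Rotation about z-axis: x' = x*cos(theta) - y*sin(theta)
= -0.9 * 0.4848 - 1.4 * 0.8746
= -1.6608


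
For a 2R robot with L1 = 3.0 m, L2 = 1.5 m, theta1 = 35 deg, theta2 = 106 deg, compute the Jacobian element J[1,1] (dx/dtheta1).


J[1,1] = -L1*sin(t1) - L2*sin(t1+t2)
= -3.0*sin(35) - 1.5*sin(141)
= -2.6647


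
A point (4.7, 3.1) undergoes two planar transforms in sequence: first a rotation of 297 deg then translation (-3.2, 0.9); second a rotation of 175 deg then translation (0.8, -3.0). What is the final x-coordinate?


After transform 1:
x1 = cos(297)*4.7 - sin(297)*3.1 + -3.2 = 1.6959
y1 = sin(297)*4.7 + cos(297)*3.1 + 0.9 = -1.8804
After transform 2:
x2 = cos(175)*1.6959 - sin(175)*-1.8804 + 0.8
= -0.7255


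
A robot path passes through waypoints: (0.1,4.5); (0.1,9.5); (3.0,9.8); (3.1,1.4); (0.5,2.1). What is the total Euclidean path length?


Segment lengths:
  seg1 = sqrt((0.0)^2 + (5.0)^2) = 5.0
  seg2 = sqrt((2.9)^2 + (0.3)^2) = 2.9155
  seg3 = sqrt((0.1)^2 + (-8.4)^2) = 8.4006
  seg4 = sqrt((-2.6)^2 + (0.7)^2) = 2.6926
Total = 19.0087


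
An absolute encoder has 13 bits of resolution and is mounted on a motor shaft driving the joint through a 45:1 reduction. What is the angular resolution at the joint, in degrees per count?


counts = 2^13 = 8192
effective counts at joint = 8192 * 45 = 368640
resolution = 360 / 368640
= 9.7656e-04 deg/count


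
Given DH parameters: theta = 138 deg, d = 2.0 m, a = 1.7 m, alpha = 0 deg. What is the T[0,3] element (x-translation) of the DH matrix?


T[0,3] = a * cos(theta)
= 1.7 * cos(138 deg)
= 1.7 * -0.7431
= -1.2633


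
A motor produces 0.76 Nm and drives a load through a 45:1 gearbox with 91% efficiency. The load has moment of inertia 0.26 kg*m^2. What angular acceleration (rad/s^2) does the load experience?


tau_out = tau_motor * N * eta
= 0.76 * 45 * 0.91 = 31.122 Nm
alpha = tau_out / I = 31.122 / 0.26
= 119.7 rad/s^2


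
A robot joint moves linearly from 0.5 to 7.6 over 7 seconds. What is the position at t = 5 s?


s = t/T = 5/7 = 0.7143
p(t) = p0 + (pf-p0)*s
= 0.5 + (7.6 - 0.5) * 0.7143
= 5.5714


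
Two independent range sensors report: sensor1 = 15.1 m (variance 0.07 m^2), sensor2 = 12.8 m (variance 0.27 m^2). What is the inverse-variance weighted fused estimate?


w1 = (1/var1) / (1/var1 + 1/var2)
   = 14.2857 / (14.2857 + 3.7037) = 0.7941
w2 = 1 - w1 = 0.2059
fused = w1*s1 + w2*s2 = 11.9912 + 2.6353
= 14.6265 m


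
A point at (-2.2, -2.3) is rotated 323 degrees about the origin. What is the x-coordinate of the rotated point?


x' = x*cos(theta) - y*sin(theta)
cos(323 deg) = 0.7986, sin(323 deg) = -0.6018
x' = -2.2 * 0.7986 - -2.3 * -0.6018
= -1.757 - 1.3842
= -3.1412


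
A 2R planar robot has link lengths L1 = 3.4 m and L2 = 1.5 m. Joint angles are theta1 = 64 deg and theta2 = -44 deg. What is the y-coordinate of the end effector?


Convert angles to radians: theta1 = 1.117, theta2 = -0.7679
y = L1*sin(theta1) + L2*sin(theta1+theta2)
y = 3.0559 + 0.513
y = 3.5689


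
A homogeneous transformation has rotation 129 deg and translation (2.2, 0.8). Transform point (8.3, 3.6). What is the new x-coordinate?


x' = cos(theta)*px - sin(theta)*py + tx
= -0.6293*8.3 - 0.7771*3.6 + 2.2
= -5.8211


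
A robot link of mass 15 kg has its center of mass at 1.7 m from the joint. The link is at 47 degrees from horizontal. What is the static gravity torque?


tau = m*g*L*cos(angle)
= 15 * 9.81 * 1.7 * cos(47 deg)
= 15 * 9.81 * 1.7 * 0.682
= 170.6053 Nm


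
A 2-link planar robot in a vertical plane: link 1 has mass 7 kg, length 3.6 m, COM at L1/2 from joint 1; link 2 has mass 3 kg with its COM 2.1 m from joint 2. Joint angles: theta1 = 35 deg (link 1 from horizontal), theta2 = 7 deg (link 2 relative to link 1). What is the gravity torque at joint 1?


Horizontal distance from joint 1 to link-1 COM:
  x_c1 = (L1/2)*cos(t1) = 1.8 * 0.8192 = 1.4745 m
Horizontal distance from joint 1 to link-2 COM:
  x_c2 = L1*cos(t1) + Lc2*cos(t1+t2)
       = 3.6*0.8192 + 2.1*0.7431 = 4.5096 m
tau1 = m1*g*x_c1 + m2*g*x_c2
     = 7*9.81*1.4745 + 3*9.81*4.5096
     = 101.2521 + 132.7161
     = 233.9682 Nm
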